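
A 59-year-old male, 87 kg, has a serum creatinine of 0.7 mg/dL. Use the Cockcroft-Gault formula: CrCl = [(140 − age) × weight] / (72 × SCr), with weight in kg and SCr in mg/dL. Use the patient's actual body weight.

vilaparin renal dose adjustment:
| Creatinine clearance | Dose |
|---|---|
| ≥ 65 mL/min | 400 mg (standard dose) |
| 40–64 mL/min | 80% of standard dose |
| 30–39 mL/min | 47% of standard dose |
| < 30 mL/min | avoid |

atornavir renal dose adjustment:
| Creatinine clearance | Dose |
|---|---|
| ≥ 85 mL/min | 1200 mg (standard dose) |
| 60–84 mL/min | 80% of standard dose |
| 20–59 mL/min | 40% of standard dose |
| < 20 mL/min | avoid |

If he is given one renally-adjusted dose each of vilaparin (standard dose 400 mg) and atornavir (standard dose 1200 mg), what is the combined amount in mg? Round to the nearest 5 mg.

1600 mg

CrCl = (140 − 59) × 87 / (72 × 0.7) = 7047.0 / 50.40 ≈ 139.8 mL/min
CrCl ≈ 140 mL/min.
vilaparin: ≥ 65 mL/min → 100% of 400 mg = 400 mg.
atornavir: ≥ 85 mL/min → 100% of 1200 mg = 1200 mg.
Total = 400 + 1200 = 1600 mg.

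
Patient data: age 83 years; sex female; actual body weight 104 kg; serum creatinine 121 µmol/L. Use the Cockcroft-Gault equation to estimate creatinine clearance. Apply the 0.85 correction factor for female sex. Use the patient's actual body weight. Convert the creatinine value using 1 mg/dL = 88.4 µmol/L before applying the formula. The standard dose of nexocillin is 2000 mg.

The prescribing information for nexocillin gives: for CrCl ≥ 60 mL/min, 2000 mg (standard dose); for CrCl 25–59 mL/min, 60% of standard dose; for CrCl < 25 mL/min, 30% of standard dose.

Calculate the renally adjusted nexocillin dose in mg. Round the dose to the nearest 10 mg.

1200 mg

SCr = 121 / 88.4 = 1.369 mg/dL
CrCl = (140 − 83) × 104 / (72 × 1.369) × 0.85 = 5928.0 / 98.57 × 0.85 ≈ 51.1 mL/min
CrCl ≈ 51 mL/min → bracket 25–59 mL/min.
60% of 2000 mg = 1200 mg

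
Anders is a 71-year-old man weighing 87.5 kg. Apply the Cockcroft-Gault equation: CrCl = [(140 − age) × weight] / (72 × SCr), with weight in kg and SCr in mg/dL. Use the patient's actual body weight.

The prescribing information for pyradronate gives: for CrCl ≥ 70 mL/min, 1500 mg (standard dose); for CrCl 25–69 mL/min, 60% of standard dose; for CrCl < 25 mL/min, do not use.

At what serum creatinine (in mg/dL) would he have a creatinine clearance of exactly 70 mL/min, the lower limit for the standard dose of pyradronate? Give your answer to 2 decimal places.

1.20 mg/dL

Standard dose requires CrCl ≥ 70 mL/min.
Set (140 − 71) × 87.5 / (72 × SCr) = 70
SCr = (140 − 71) × 87.5 / (72 × 70) = 1.198 mg/dL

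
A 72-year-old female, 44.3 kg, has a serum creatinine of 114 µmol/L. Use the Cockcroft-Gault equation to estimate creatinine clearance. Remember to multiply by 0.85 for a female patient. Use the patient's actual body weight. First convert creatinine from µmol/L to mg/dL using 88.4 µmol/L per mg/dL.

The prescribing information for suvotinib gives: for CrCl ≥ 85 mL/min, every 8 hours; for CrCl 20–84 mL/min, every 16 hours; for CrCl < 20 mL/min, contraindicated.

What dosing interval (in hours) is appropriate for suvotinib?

SCr = 114 / 88.4 = 1.29 mg/dL
CrCl = (140 − 72) × 44.3 / (72 × 1.29) × 0.85 = 3012.4 / 92.88 × 0.85 ≈ 27.6 mL/min
CrCl ≈ 28 mL/min → bracket 20–84 mL/min → every 16 hours.

every 16 hours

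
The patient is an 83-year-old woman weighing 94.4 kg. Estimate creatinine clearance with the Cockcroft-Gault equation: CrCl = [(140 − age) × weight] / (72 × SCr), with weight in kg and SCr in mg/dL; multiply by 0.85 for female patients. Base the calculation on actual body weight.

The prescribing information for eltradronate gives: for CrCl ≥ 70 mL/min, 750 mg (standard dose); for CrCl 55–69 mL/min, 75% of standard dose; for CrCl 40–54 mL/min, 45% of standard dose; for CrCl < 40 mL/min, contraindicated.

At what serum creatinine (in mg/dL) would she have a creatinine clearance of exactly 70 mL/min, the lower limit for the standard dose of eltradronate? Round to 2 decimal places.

Standard dose requires CrCl ≥ 70 mL/min.
Set (140 − 83) × 94.4 × 0.85 / (72 × SCr) = 70
SCr = (140 − 83) × 94.4 × 0.85 / (72 × 70) = 0.907 mg/dL

0.91 mg/dL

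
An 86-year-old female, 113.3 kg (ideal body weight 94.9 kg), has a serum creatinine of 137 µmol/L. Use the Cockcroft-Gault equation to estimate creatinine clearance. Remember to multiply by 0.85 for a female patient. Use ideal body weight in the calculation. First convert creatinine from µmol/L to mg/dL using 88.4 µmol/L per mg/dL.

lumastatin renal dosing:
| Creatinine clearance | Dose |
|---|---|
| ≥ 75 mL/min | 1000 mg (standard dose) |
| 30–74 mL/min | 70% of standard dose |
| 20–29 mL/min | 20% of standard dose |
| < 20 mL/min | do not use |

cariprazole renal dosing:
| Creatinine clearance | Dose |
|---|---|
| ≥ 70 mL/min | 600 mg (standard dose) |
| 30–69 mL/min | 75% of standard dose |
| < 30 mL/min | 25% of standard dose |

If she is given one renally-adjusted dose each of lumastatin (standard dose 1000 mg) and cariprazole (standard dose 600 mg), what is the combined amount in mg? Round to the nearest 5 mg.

SCr = 137 / 88.4 = 1.55 mg/dL
CrCl = (140 − 86) × 94.9 / (72 × 1.55) × 0.85 = 5124.6 / 111.60 × 0.85 ≈ 39.0 mL/min
CrCl ≈ 39 mL/min.
lumastatin: 30–74 mL/min → 70% of 1000 mg = 700 mg.
cariprazole: 30–69 mL/min → 75% of 600 mg = 450 mg.
Total = 700 + 450 = 1150 mg.

1150 mg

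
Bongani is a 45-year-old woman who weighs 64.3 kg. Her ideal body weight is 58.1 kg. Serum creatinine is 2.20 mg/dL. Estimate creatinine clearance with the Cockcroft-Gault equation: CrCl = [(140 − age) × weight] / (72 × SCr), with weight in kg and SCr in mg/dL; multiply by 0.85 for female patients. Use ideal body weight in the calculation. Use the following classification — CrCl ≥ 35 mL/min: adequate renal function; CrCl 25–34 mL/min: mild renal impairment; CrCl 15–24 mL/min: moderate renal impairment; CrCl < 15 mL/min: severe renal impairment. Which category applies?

CrCl = (140 − 45) × 58.1 / (72 × 2.2) × 0.85 = 5519.5 / 158.40 × 0.85 ≈ 29.6 mL/min
30 mL/min falls in the 'mild renal impairment' range.

mild renal impairment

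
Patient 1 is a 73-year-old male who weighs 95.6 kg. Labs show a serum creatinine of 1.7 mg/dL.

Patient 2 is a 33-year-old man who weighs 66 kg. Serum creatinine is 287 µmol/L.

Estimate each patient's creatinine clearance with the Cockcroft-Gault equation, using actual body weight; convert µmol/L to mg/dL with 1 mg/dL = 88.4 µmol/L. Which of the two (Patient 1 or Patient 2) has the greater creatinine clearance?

Patient 1: CrCl = (140 − 73) × 95.6 / (72 × 1.7) = 6405.2 / 122.40 ≈ 52.3 mL/min
Patient 2: SCr = 287 / 88.4 = 3.247 mg/dL
Patient 2: CrCl = (140 − 33) × 66 / (72 × 3.247) = 7062.0 / 233.78 ≈ 30.2 mL/min
52.3 vs 30.2 mL/min → Patient 1 is higher.

Patient 1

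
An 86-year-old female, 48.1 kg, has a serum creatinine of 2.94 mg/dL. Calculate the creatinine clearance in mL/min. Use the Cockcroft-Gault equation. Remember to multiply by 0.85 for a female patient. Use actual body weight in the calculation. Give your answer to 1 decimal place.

10.4 mL/min

CrCl = (140 − 86) × 48.1 / (72 × 2.94) × 0.85 = 2597.4 / 211.68 × 0.85 ≈ 10.4 mL/min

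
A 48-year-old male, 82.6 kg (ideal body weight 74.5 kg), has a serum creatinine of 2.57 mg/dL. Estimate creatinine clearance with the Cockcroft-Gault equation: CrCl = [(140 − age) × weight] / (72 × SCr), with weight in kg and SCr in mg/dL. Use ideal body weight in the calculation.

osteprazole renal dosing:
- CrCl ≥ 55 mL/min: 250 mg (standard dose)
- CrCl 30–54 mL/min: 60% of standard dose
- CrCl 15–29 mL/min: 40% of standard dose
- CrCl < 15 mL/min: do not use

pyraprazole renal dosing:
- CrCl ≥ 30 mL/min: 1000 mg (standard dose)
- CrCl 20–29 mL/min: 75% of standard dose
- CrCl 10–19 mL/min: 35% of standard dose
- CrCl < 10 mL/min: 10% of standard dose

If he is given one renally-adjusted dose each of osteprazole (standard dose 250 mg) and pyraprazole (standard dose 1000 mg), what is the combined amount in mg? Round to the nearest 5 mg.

CrCl = (140 − 48) × 74.5 / (72 × 2.57) = 6854.0 / 185.04 ≈ 37.0 mL/min
CrCl ≈ 37 mL/min.
osteprazole: 30–54 mL/min → 60% of 250 mg = 150 mg.
pyraprazole: ≥ 30 mL/min → 100% of 1000 mg = 1000 mg.
Total = 150 + 1000 = 1150 mg.

1150 mg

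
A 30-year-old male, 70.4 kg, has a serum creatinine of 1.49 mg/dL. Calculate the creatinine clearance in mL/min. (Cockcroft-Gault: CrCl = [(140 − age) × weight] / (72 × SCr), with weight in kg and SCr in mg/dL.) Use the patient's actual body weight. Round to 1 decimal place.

72.2 mL/min

CrCl = (140 − 30) × 70.4 / (72 × 1.49) = 7744.0 / 107.28 ≈ 72.2 mL/min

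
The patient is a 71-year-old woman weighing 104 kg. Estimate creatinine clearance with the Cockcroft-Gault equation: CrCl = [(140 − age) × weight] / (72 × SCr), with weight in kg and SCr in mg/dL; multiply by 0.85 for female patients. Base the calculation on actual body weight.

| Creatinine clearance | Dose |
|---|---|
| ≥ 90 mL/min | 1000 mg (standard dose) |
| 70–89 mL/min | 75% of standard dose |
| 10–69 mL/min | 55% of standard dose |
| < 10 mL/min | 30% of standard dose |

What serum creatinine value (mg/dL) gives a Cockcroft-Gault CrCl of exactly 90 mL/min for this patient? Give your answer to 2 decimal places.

0.94 mg/dL

Standard dose requires CrCl ≥ 90 mL/min.
Set (140 − 71) × 104 × 0.85 / (72 × SCr) = 90
SCr = (140 − 71) × 104 × 0.85 / (72 × 90) = 0.941 mg/dL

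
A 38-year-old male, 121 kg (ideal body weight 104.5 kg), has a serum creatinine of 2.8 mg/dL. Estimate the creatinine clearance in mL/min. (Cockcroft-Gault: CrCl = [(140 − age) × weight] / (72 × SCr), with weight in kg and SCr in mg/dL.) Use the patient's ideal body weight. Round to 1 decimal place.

52.9 mL/min

CrCl = (140 − 38) × 104.5 / (72 × 2.8) = 10659.0 / 201.60 ≈ 52.9 mL/min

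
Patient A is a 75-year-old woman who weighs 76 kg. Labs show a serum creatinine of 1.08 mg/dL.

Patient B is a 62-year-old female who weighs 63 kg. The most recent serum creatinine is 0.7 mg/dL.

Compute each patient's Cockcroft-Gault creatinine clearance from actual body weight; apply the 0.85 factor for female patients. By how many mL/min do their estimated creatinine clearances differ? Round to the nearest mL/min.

29 mL/min

Patient A: CrCl = (140 − 75) × 76 / (72 × 1.08) × 0.85 = 4940.0 / 77.76 × 0.85 ≈ 54.0 mL/min
Patient B: CrCl = (140 − 62) × 63 / (72 × 0.7) × 0.85 = 4914.0 / 50.40 × 0.85 ≈ 82.9 mL/min
|54.0 − 82.9| = 28.9 mL/min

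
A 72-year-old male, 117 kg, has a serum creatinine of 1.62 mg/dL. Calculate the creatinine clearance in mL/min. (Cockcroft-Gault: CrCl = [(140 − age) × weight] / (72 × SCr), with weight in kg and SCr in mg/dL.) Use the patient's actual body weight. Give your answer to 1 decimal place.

68.2 mL/min

CrCl = (140 − 72) × 117 / (72 × 1.62) = 7956.0 / 116.64 ≈ 68.2 mL/min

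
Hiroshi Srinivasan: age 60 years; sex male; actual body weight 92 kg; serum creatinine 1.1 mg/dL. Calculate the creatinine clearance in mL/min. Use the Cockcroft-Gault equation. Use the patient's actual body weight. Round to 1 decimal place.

92.9 mL/min

CrCl = (140 − 60) × 92 / (72 × 1.1) = 7360.0 / 79.20 ≈ 92.9 mL/min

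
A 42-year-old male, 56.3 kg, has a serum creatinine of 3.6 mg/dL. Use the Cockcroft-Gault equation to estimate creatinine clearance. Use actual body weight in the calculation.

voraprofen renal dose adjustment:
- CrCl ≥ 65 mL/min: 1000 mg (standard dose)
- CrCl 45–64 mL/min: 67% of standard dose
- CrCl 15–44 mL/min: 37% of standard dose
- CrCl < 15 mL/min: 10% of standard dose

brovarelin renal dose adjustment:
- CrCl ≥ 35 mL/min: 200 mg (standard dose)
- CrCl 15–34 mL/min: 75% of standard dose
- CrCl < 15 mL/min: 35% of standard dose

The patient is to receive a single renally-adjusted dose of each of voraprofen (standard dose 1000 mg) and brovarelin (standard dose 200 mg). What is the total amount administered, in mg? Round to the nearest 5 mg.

520 mg

CrCl = (140 − 42) × 56.3 / (72 × 3.6) = 5517.4 / 259.20 ≈ 21.3 mL/min
CrCl ≈ 21 mL/min.
voraprofen: 15–44 mL/min → 37% of 1000 mg = 370 mg.
brovarelin: 15–34 mL/min → 75% of 200 mg = 150 mg.
Total = 370 + 150 = 520 mg.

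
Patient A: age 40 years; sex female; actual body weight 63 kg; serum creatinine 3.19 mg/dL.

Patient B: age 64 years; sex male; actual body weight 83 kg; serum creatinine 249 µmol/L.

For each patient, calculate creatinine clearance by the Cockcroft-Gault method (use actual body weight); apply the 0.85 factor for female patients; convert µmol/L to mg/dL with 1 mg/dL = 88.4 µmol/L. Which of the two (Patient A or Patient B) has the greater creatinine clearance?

Patient B

Patient A: CrCl = (140 − 40) × 63 / (72 × 3.19) × 0.85 = 6300.0 / 229.68 × 0.85 ≈ 23.3 mL/min
Patient B: SCr = 249 / 88.4 = 2.817 mg/dL
Patient B: CrCl = (140 − 64) × 83 / (72 × 2.817) = 6308.0 / 202.82 ≈ 31.1 mL/min
23.3 vs 31.1 mL/min → Patient B is higher.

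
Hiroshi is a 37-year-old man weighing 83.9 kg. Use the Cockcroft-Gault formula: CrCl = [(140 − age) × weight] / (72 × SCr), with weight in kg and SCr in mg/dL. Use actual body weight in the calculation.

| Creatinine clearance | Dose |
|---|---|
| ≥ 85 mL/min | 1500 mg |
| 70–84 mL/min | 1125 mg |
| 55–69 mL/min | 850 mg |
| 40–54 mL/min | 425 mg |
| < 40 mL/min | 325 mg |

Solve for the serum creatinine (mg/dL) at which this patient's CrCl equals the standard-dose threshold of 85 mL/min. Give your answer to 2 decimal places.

Standard dose requires CrCl ≥ 85 mL/min.
Set (140 − 37) × 83.9 / (72 × SCr) = 85
SCr = (140 − 37) × 83.9 / (72 × 85) = 1.412 mg/dL

1.41 mg/dL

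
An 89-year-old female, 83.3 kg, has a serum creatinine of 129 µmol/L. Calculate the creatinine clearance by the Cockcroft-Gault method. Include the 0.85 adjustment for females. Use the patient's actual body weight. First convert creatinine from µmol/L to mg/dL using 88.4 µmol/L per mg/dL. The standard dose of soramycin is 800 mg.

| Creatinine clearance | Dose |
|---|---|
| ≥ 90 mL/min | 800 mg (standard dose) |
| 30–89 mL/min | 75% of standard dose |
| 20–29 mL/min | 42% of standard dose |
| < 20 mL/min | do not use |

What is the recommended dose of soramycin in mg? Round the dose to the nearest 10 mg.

600 mg

SCr = 129 / 88.4 = 1.459 mg/dL
CrCl = (140 − 89) × 83.3 / (72 × 1.459) × 0.85 = 4248.3 / 105.05 × 0.85 ≈ 34.4 mL/min
CrCl ≈ 34 mL/min → bracket 30–89 mL/min.
75% of 800 mg = 600 mg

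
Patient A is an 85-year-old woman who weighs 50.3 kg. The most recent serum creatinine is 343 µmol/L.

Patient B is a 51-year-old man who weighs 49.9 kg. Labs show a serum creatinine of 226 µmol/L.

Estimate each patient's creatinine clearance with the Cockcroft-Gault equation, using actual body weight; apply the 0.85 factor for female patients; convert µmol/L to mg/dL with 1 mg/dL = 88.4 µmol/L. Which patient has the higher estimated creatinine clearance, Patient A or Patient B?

Patient B

Patient A: SCr = 343 / 88.4 = 3.88 mg/dL
Patient A: CrCl = (140 − 85) × 50.3 / (72 × 3.88) × 0.85 = 2766.5 / 279.36 × 0.85 ≈ 8.4 mL/min
Patient B: SCr = 226 / 88.4 = 2.557 mg/dL
Patient B: CrCl = (140 − 51) × 49.9 / (72 × 2.557) = 4441.1 / 184.10 ≈ 24.1 mL/min
8.4 vs 24.1 mL/min → Patient B is higher.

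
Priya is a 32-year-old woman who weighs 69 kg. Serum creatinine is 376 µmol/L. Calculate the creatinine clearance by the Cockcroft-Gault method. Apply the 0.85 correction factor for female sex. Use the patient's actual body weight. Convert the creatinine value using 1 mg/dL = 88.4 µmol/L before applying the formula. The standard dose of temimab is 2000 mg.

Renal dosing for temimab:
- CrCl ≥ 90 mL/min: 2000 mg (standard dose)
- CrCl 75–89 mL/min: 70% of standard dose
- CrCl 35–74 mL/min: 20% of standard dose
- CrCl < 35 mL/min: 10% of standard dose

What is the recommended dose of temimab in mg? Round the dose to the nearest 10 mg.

200 mg

SCr = 376 / 88.4 = 4.253 mg/dL
CrCl = (140 − 32) × 69 / (72 × 4.253) × 0.85 = 7452.0 / 306.22 × 0.85 ≈ 20.7 mL/min
CrCl ≈ 21 mL/min → bracket < 35 mL/min.
10% of 2000 mg = 200 mg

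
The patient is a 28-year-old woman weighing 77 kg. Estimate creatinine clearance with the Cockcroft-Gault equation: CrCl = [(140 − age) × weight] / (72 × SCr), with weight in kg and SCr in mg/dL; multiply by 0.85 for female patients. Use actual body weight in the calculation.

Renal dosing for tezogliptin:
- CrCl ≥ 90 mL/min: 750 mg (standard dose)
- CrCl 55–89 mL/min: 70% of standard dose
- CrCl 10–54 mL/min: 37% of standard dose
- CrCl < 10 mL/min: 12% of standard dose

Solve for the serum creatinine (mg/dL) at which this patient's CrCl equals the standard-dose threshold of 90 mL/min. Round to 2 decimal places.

Standard dose requires CrCl ≥ 90 mL/min.
Set (140 − 28) × 77 × 0.85 / (72 × SCr) = 90
SCr = (140 − 28) × 77 × 0.85 / (72 × 90) = 1.131 mg/dL

1.13 mg/dL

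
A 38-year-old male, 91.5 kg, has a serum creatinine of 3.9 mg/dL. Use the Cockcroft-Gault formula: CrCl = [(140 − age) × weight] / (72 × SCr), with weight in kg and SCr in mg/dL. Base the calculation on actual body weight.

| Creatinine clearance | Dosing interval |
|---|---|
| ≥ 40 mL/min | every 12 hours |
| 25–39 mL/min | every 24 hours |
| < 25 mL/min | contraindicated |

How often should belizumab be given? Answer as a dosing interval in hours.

CrCl = (140 − 38) × 91.5 / (72 × 3.9) = 9333.0 / 280.80 ≈ 33.2 mL/min
CrCl ≈ 33 mL/min → bracket 25–39 mL/min → every 24 hours.

every 24 hours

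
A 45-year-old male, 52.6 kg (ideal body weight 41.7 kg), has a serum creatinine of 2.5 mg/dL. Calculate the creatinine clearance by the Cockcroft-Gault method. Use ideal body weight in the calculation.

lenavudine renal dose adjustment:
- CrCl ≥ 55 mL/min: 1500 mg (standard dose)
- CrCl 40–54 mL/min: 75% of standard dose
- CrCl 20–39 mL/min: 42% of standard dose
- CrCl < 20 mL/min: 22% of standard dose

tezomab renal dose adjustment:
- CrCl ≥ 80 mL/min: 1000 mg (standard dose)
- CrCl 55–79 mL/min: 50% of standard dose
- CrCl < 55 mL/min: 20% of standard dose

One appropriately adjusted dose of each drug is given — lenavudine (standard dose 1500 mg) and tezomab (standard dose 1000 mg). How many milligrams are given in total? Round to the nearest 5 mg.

CrCl = (140 − 45) × 41.7 / (72 × 2.5) = 3961.5 / 180.00 ≈ 22.0 mL/min
CrCl ≈ 22 mL/min.
lenavudine: 20–39 mL/min → 42% of 1500 mg = 630 mg.
tezomab: < 55 mL/min → 20% of 1000 mg = 200 mg.
Total = 630 + 200 = 830 mg.

830 mg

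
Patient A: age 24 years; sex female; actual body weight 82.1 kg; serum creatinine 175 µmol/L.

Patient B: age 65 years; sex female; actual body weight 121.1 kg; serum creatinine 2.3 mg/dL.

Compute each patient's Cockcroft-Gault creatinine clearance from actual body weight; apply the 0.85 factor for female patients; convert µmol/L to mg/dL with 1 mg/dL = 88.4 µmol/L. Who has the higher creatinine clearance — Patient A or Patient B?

Patient A

Patient A: SCr = 175 / 88.4 = 1.98 mg/dL
Patient A: CrCl = (140 − 24) × 82.1 / (72 × 1.98) × 0.85 = 9523.6 / 142.56 × 0.85 ≈ 56.8 mL/min
Patient B: CrCl = (140 − 65) × 121.1 / (72 × 2.3) × 0.85 = 9082.5 / 165.60 × 0.85 ≈ 46.6 mL/min
56.8 vs 46.6 mL/min → Patient A is higher.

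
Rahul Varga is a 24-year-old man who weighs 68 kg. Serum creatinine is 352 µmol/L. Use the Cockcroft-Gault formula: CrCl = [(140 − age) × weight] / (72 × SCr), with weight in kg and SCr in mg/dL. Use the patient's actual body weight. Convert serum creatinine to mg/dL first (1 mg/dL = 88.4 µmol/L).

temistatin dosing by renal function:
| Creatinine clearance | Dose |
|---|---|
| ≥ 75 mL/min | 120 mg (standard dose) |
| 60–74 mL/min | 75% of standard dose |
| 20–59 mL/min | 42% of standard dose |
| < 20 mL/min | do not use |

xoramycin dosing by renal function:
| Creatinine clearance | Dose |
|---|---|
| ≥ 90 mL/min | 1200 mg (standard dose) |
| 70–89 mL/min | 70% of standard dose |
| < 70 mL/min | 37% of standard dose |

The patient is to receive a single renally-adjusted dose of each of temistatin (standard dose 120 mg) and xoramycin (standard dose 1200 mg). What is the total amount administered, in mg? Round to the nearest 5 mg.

495 mg

SCr = 352 / 88.4 = 3.982 mg/dL
CrCl = (140 − 24) × 68 / (72 × 3.982) = 7888.0 / 286.70 ≈ 27.5 mL/min
CrCl ≈ 28 mL/min.
temistatin: 20–59 mL/min → 42% of 120 mg = 50.4 mg.
xoramycin: < 70 mL/min → 37% of 1200 mg = 444 mg.
Total = 50.4 + 444 = 494.4 mg.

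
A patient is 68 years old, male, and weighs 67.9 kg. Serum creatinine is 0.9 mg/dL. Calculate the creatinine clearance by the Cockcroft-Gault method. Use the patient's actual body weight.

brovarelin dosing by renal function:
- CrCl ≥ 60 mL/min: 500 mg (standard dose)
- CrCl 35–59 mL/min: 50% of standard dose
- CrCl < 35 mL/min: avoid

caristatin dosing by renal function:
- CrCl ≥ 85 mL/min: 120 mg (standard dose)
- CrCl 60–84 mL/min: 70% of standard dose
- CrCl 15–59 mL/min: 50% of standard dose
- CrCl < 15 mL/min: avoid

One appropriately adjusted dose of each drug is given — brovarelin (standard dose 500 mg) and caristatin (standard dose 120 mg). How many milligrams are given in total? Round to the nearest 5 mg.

CrCl = (140 − 68) × 67.9 / (72 × 0.9) = 4888.8 / 64.80 ≈ 75.4 mL/min
CrCl ≈ 75 mL/min.
brovarelin: ≥ 60 mL/min → 100% of 500 mg = 500 mg.
caristatin: 60–84 mL/min → 70% of 120 mg = 84 mg.
Total = 500 + 84 = 584 mg.

585 mg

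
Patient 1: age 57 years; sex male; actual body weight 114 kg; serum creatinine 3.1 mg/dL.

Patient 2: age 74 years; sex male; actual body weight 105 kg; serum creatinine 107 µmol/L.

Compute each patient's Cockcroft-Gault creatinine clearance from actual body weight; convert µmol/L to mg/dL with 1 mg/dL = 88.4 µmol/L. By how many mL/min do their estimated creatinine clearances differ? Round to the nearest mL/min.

Patient 1: CrCl = (140 − 57) × 114 / (72 × 3.1) = 9462.0 / 223.20 ≈ 42.4 mL/min
Patient 2: SCr = 107 / 88.4 = 1.21 mg/dL
Patient 2: CrCl = (140 − 74) × 105 / (72 × 1.21) = 6930.0 / 87.12 ≈ 79.5 mL/min
|42.4 − 79.5| = 37.1 mL/min

37 mL/min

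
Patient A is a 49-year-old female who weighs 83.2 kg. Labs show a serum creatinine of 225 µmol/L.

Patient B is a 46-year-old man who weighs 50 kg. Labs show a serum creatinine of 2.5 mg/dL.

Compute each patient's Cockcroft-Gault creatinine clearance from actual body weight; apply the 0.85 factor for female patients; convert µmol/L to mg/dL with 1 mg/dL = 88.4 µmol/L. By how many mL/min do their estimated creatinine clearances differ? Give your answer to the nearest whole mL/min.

9 mL/min

Patient A: SCr = 225 / 88.4 = 2.545 mg/dL
Patient A: CrCl = (140 − 49) × 83.2 / (72 × 2.545) × 0.85 = 7571.2 / 183.24 × 0.85 ≈ 35.1 mL/min
Patient B: CrCl = (140 − 46) × 50 / (72 × 2.5) = 4700.0 / 180.00 ≈ 26.1 mL/min
|35.1 − 26.1| = 9.0 mL/min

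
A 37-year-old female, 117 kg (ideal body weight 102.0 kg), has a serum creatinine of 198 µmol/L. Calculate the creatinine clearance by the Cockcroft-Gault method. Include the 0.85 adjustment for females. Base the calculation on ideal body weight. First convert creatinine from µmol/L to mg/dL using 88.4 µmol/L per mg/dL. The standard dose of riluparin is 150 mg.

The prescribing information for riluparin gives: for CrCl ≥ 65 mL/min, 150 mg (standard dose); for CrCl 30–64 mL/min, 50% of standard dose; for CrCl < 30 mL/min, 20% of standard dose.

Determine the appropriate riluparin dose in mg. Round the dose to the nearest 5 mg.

SCr = 198 / 88.4 = 2.24 mg/dL
CrCl = (140 − 37) × 102 / (72 × 2.24) × 0.85 = 10506.0 / 161.28 × 0.85 ≈ 55.4 mL/min
CrCl ≈ 55 mL/min → bracket 30–64 mL/min.
50% of 150 mg = 75 mg

75 mg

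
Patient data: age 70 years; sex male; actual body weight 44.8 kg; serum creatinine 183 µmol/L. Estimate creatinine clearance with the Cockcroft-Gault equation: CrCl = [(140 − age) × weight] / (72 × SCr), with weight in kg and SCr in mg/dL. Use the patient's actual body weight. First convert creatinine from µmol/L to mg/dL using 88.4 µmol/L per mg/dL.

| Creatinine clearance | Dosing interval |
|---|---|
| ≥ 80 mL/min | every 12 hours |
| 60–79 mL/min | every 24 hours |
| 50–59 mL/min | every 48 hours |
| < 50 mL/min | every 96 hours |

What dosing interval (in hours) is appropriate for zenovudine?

SCr = 183 / 88.4 = 2.07 mg/dL
CrCl = (140 − 70) × 44.8 / (72 × 2.07) = 3136.0 / 149.04 ≈ 21.0 mL/min
CrCl ≈ 21 mL/min → bracket < 50 mL/min → every 96 hours.

every 96 hours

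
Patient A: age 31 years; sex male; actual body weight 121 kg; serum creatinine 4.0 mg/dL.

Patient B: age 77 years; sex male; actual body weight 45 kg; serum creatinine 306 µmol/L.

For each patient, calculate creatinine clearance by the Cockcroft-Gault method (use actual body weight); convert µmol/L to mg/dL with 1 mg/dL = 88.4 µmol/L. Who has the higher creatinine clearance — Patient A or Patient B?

Patient A

Patient A: CrCl = (140 − 31) × 121 / (72 × 4) = 13189.0 / 288.00 ≈ 45.8 mL/min
Patient B: SCr = 306 / 88.4 = 3.462 mg/dL
Patient B: CrCl = (140 − 77) × 45 / (72 × 3.462) = 2835.0 / 249.26 ≈ 11.4 mL/min
45.8 vs 11.4 mL/min → Patient A is higher.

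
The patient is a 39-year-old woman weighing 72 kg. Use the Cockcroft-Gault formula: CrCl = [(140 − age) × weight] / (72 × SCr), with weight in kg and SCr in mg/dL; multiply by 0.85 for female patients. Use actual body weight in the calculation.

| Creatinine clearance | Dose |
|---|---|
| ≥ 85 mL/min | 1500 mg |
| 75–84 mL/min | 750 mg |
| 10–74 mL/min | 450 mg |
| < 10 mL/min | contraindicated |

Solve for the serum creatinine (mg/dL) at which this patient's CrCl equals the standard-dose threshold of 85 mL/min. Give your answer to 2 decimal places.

Standard dose requires CrCl ≥ 85 mL/min.
Set (140 − 39) × 72 × 0.85 / (72 × SCr) = 85
SCr = (140 − 39) × 72 × 0.85 / (72 × 85) = 1.010 mg/dL

1.01 mg/dL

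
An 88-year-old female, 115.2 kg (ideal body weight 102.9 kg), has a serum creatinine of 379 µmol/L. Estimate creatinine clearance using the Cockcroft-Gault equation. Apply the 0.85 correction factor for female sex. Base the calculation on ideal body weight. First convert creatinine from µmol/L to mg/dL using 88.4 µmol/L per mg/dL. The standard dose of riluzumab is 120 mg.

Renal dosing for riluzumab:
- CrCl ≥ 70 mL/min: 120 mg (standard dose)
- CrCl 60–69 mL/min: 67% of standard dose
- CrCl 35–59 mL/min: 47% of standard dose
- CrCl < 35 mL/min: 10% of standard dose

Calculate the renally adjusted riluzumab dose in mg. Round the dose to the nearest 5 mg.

10 mg

SCr = 379 / 88.4 = 4.287 mg/dL
CrCl = (140 − 88) × 102.9 / (72 × 4.287) × 0.85 = 5350.8 / 308.66 × 0.85 ≈ 14.7 mL/min
CrCl ≈ 15 mL/min → bracket < 35 mL/min.
10% of 120 mg = 12 mg → 10 mg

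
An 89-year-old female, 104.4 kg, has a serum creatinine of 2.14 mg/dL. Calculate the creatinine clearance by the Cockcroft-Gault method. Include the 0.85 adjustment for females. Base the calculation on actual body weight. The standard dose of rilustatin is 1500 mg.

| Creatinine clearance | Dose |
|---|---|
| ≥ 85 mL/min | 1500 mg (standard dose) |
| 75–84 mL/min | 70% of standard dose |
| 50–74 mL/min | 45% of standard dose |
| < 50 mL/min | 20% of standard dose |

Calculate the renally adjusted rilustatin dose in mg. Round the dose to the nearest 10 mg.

300 mg

CrCl = (140 − 89) × 104.4 / (72 × 2.14) × 0.85 = 5324.4 / 154.08 × 0.85 ≈ 29.4 mL/min
CrCl ≈ 29 mL/min → bracket < 50 mL/min.
20% of 1500 mg = 300 mg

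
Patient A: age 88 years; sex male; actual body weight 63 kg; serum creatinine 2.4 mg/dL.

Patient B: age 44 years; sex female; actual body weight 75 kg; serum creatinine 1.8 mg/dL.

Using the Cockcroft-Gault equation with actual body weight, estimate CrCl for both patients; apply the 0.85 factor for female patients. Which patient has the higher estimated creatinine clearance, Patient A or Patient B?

Patient B

Patient A: CrCl = (140 − 88) × 63 / (72 × 2.4) = 3276.0 / 172.80 ≈ 19.0 mL/min
Patient B: CrCl = (140 − 44) × 75 / (72 × 1.8) × 0.85 = 7200.0 / 129.60 × 0.85 ≈ 47.2 mL/min
19.0 vs 47.2 mL/min → Patient B is higher.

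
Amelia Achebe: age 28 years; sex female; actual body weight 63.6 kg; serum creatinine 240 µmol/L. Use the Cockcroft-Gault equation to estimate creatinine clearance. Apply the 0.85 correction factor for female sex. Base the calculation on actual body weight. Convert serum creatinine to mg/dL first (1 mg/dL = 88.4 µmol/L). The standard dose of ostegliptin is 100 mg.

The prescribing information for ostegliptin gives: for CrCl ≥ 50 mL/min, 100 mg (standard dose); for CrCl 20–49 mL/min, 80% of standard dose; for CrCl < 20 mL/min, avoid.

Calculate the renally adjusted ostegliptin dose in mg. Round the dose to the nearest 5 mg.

80 mg

SCr = 240 / 88.4 = 2.715 mg/dL
CrCl = (140 − 28) × 63.6 / (72 × 2.715) × 0.85 = 7123.2 / 195.48 × 0.85 ≈ 31.0 mL/min
CrCl ≈ 31 mL/min → bracket 20–49 mL/min.
80% of 100 mg = 80 mg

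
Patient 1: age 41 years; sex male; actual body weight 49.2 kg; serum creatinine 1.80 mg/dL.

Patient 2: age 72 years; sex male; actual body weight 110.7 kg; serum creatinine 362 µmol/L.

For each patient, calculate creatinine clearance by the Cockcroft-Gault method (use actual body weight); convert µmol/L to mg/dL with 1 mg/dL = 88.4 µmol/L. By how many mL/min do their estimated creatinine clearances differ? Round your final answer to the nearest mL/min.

Patient 1: CrCl = (140 − 41) × 49.2 / (72 × 1.8) = 4870.8 / 129.60 ≈ 37.6 mL/min
Patient 2: SCr = 362 / 88.4 = 4.095 mg/dL
Patient 2: CrCl = (140 − 72) × 110.7 / (72 × 4.095) = 7527.6 / 294.84 ≈ 25.5 mL/min
|37.6 − 25.5| = 12.1 mL/min

12 mL/min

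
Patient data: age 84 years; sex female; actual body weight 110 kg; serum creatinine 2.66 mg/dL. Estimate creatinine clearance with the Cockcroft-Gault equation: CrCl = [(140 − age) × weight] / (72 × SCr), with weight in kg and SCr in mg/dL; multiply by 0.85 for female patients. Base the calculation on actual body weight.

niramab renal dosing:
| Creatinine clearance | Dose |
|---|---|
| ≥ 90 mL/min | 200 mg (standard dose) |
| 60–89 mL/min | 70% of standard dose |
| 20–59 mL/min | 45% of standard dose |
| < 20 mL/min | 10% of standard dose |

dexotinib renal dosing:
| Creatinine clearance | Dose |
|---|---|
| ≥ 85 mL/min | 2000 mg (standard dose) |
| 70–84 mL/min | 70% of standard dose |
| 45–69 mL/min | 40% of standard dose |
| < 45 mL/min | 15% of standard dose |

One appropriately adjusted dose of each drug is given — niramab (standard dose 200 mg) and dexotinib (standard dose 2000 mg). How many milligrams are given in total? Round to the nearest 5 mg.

390 mg

CrCl = (140 − 84) × 110 / (72 × 2.66) × 0.85 = 6160.0 / 191.52 × 0.85 ≈ 27.3 mL/min
CrCl ≈ 27 mL/min.
niramab: 20–59 mL/min → 45% of 200 mg = 90 mg.
dexotinib: < 45 mL/min → 15% of 2000 mg = 300 mg.
Total = 90 + 300 = 390 mg.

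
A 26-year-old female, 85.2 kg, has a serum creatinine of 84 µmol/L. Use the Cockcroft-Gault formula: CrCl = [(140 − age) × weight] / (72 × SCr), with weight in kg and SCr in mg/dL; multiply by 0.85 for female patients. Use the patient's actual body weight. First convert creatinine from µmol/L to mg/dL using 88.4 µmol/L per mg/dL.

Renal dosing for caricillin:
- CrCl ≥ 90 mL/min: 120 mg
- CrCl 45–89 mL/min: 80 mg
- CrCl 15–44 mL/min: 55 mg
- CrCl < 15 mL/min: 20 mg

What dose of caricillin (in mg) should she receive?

SCr = 84 / 88.4 = 0.95 mg/dL
CrCl = (140 − 26) × 85.2 / (72 × 0.95) × 0.85 = 9712.8 / 68.40 × 0.85 ≈ 120.7 mL/min
CrCl ≈ 121 mL/min → bracket ≥ 90 mL/min.
Dose for this bracket: 120 mg.

120 mg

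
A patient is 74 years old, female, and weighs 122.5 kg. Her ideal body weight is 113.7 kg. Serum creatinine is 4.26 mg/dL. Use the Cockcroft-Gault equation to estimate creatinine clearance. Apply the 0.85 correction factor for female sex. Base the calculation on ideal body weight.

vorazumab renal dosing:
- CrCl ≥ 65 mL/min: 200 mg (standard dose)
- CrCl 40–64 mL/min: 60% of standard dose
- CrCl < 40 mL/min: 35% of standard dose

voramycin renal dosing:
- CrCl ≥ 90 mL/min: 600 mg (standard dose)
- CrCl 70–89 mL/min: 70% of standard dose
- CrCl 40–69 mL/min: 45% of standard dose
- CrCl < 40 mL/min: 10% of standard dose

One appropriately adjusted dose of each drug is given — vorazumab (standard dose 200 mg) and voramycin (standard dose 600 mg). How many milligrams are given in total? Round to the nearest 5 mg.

CrCl = (140 − 74) × 113.7 / (72 × 4.26) × 0.85 = 7504.2 / 306.72 × 0.85 ≈ 20.8 mL/min
CrCl ≈ 21 mL/min.
vorazumab: < 40 mL/min → 35% of 200 mg = 70 mg.
voramycin: < 40 mL/min → 10% of 600 mg = 60 mg.
Total = 70 + 60 = 130 mg.

130 mg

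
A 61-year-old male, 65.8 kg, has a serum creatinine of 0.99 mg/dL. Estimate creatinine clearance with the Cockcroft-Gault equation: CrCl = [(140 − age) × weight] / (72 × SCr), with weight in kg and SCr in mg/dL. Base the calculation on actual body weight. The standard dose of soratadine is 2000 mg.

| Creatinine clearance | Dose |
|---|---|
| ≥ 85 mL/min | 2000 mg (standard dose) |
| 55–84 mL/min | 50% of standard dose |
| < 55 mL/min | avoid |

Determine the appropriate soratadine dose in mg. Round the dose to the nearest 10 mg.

1000 mg

CrCl = (140 − 61) × 65.8 / (72 × 0.99) = 5198.2 / 71.28 ≈ 72.9 mL/min
CrCl ≈ 73 mL/min → bracket 55–84 mL/min.
50% of 2000 mg = 1000 mg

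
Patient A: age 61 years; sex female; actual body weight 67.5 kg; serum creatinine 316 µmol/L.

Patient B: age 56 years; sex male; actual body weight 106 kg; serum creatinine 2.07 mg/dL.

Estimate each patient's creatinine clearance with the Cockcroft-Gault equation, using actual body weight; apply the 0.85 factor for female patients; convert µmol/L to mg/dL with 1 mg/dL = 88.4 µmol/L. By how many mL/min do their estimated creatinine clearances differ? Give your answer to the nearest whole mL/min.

42 mL/min

Patient A: SCr = 316 / 88.4 = 3.575 mg/dL
Patient A: CrCl = (140 − 61) × 67.5 / (72 × 3.575) × 0.85 = 5332.5 / 257.40 × 0.85 ≈ 17.6 mL/min
Patient B: CrCl = (140 − 56) × 106 / (72 × 2.07) = 8904.0 / 149.04 ≈ 59.7 mL/min
|17.6 − 59.7| = 42.1 mL/min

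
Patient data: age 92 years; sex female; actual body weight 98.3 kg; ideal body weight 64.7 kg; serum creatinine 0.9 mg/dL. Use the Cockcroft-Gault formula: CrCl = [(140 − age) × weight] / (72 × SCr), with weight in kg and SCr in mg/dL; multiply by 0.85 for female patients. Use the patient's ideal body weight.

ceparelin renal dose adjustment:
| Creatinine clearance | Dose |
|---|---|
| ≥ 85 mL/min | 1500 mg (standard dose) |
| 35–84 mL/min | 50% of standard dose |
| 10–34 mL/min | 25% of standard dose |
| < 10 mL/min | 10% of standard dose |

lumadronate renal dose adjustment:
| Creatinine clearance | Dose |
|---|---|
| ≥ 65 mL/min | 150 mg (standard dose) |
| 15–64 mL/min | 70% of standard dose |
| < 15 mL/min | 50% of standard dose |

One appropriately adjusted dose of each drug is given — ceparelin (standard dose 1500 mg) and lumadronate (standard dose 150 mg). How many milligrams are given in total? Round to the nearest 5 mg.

CrCl = (140 − 92) × 64.7 / (72 × 0.9) × 0.85 = 3105.6 / 64.80 × 0.85 ≈ 40.7 mL/min
CrCl ≈ 41 mL/min.
ceparelin: 35–84 mL/min → 50% of 1500 mg = 750 mg.
lumadronate: 15–64 mL/min → 70% of 150 mg = 105 mg.
Total = 750 + 105 = 855 mg.

855 mg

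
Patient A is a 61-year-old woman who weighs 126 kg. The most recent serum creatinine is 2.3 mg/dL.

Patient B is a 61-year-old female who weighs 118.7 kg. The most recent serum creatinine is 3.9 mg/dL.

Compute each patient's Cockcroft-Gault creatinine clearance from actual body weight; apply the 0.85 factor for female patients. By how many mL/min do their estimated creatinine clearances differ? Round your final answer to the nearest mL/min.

23 mL/min

Patient A: CrCl = (140 − 61) × 126 / (72 × 2.3) × 0.85 = 9954.0 / 165.60 × 0.85 ≈ 51.1 mL/min
Patient B: CrCl = (140 − 61) × 118.7 / (72 × 3.9) × 0.85 = 9377.3 / 280.80 × 0.85 ≈ 28.4 mL/min
|51.1 − 28.4| = 22.7 mL/min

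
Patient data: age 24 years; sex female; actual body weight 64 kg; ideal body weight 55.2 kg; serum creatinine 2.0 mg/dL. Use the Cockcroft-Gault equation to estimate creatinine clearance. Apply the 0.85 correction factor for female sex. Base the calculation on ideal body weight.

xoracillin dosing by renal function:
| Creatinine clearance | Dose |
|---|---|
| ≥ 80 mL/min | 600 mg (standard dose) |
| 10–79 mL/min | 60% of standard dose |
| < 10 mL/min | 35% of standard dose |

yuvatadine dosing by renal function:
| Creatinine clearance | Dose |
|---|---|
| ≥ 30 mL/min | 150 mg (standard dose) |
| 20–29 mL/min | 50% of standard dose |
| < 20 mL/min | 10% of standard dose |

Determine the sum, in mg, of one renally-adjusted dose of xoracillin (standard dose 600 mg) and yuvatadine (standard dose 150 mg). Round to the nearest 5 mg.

CrCl = (140 − 24) × 55.2 / (72 × 2) × 0.85 = 6403.2 / 144.00 × 0.85 ≈ 37.8 mL/min
CrCl ≈ 38 mL/min.
xoracillin: 10–79 mL/min → 60% of 600 mg = 360 mg.
yuvatadine: ≥ 30 mL/min → 100% of 150 mg = 150 mg.
Total = 360 + 150 = 510 mg.

510 mg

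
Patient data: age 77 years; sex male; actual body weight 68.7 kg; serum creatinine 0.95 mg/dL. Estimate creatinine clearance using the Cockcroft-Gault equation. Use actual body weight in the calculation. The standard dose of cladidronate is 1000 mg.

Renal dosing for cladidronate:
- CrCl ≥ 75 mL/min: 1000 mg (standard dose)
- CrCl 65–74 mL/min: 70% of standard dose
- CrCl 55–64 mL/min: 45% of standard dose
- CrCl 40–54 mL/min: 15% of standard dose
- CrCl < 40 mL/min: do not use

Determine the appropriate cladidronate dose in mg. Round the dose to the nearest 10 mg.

CrCl = (140 − 77) × 68.7 / (72 × 0.95) = 4328.1 / 68.40 ≈ 63.3 mL/min
CrCl ≈ 63 mL/min → bracket 55–64 mL/min.
45% of 1000 mg = 450 mg

450 mg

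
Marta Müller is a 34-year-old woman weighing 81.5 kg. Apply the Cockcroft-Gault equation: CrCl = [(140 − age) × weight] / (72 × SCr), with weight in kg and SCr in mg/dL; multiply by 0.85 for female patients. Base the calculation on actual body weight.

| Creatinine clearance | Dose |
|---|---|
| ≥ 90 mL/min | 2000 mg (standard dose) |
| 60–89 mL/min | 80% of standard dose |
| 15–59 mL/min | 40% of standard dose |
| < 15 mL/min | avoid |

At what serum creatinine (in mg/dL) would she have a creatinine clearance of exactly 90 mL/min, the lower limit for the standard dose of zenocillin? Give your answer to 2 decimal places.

Standard dose requires CrCl ≥ 90 mL/min.
Set (140 − 34) × 81.5 × 0.85 / (72 × SCr) = 90
SCr = (140 − 34) × 81.5 × 0.85 / (72 × 90) = 1.133 mg/dL

1.13 mg/dL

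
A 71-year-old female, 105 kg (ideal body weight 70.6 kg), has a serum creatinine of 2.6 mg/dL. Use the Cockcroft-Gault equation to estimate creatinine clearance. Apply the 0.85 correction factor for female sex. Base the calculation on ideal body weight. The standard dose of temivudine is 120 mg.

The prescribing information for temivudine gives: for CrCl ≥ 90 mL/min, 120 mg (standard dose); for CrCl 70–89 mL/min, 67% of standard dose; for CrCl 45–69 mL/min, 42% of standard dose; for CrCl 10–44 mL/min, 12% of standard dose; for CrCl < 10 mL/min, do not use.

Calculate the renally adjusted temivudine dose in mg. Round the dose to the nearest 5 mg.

CrCl = (140 − 71) × 70.6 / (72 × 2.6) × 0.85 = 4871.4 / 187.20 × 0.85 ≈ 22.1 mL/min
CrCl ≈ 22 mL/min → bracket 10–44 mL/min.
12% of 120 mg = 14.4 mg → 15 mg

15 mg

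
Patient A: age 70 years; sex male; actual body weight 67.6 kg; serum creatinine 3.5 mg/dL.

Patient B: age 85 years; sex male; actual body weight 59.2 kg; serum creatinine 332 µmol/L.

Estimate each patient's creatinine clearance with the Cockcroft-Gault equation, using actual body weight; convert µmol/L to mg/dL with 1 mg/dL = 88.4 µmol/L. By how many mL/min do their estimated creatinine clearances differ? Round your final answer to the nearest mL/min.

Patient A: CrCl = (140 − 70) × 67.6 / (72 × 3.5) = 4732.0 / 252.00 ≈ 18.8 mL/min
Patient B: SCr = 332 / 88.4 = 3.756 mg/dL
Patient B: CrCl = (140 − 85) × 59.2 / (72 × 3.756) = 3256.0 / 270.43 ≈ 12.0 mL/min
|18.8 − 12.0| = 6.8 mL/min

7 mL/min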